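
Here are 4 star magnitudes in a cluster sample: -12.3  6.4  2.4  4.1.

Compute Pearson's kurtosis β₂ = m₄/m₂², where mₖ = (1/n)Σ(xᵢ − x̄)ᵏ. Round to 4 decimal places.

x̄ = 0.1500
Σ(xᵢ − x̄)² = 214.7300 ⇒ m₂ = 53.68250
Σ(xᵢ − x̄)⁴ = 25820.7208 ⇒ m₄ = 6455.18021
m₂² = 2881.81081
β₂ = m₄/m₂² = 6455.18021 / 2881.81081 ≈ 2.2400

2.2400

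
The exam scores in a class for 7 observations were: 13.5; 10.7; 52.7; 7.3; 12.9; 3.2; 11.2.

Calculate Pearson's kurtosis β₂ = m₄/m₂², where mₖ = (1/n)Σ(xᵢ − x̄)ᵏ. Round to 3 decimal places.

x̄ = 15.9286
Σ(xᵢ − x̄)² = 1653.3743 ⇒ m₂ = 236.19633
Σ(xᵢ − x̄)⁴ = 1861435.7759 ⇒ m₄ = 265919.39655
m₂² = 55788.70467
β₂ = m₄/m₂² = 265919.39655 / 55788.70467 ≈ 4.767

4.767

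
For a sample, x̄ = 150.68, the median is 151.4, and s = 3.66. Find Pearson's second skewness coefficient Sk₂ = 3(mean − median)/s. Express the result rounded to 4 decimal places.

-0.5902

Sk₂ = 3(150.68 − 151.4) / 3.66 = 3 × -0.7200 / 3.66
    = -2.1600 / 3.66 ≈ -0.5902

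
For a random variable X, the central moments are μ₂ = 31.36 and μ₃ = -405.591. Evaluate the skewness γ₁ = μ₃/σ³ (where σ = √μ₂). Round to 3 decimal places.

σ = √μ₂ = √31.36 = 5.60000
σ³ = μ₂^(3/2) = 175.61600
γ₁ = μ₃/σ³ = -405.591 / 175.61600 ≈ -2.310

-2.310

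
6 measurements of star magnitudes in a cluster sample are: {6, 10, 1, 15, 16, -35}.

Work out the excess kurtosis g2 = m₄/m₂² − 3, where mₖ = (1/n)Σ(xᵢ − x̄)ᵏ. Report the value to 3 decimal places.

0.599

x̄ = 2.1667
Σ(xᵢ − x̄)² = 1814.8333 ⇒ m₂ = 302.47222
Σ(xᵢ − x̄)⁴ = 1975884.8194 ⇒ m₄ = 329314.13657
m₂² = 91489.44522
g2 = m₄/m₂² − 3 = 3.59948 − 3 ≈ 0.599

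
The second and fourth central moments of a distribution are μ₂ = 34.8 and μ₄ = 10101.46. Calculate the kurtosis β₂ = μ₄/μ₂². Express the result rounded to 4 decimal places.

μ₂² = 34.8² = 1211.04000
μ₄/μ₂² = 10101.46 / 1211.04000 = 8.34114
β₂ ≈ 8.3411

8.3411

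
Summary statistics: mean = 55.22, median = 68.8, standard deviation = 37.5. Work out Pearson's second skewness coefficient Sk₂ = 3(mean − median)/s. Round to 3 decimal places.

Sk₂ = 3(55.22 − 68.8) / 37.5 = 3 × -13.5800 / 37.5
    = -40.7400 / 37.5 ≈ -1.086

-1.086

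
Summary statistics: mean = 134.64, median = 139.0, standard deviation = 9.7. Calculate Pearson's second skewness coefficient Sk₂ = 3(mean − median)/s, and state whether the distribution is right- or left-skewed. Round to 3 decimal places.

-1.348, left-skewed

Sk₂ = 3(134.64 − 139.0) / 9.7 = 3 × -4.3600 / 9.7
    = -13.0800 / 9.7 ≈ -1.348
Sk₂ < 0 ⇒ mean < median ⇒ left-skewed (negative skew).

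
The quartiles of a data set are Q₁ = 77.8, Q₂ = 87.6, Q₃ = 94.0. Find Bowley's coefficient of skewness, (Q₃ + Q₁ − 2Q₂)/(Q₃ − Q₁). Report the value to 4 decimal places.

-0.2099

numerator: Q₃ + Q₁ − 2Q₂ = 94.0 + 77.8 − 2×87.6 = -3.4000
denominator: Q₃ − Q₁ = 94.0 − 77.8 = 16.2000
Bowley skewness = -3.4000 / 16.2000 ≈ -0.2099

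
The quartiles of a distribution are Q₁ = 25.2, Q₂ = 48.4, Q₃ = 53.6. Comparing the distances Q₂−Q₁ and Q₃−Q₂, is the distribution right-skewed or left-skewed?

Q₂ − Q₁ = 23.2;  Q₃ − Q₂ = 5.2
Q₂ − Q₁ > Q₃ − Q₂ ⇒ the lower half is more spread out ⇒ left-skewed.

left-skewed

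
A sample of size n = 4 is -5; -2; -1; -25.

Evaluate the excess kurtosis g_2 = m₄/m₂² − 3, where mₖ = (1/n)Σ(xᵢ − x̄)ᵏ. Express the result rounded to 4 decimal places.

x̄ = -8.2500
Σ(xᵢ − x̄)² = 382.7500 ⇒ m₂ = 95.68750
Σ(xᵢ − x̄)⁴ = 83115.5781 ⇒ m₄ = 20778.89453
m₂² = 9156.09766
g_2 = m₄/m₂² − 3 = 2.26941 − 3 ≈ -0.7306

-0.7306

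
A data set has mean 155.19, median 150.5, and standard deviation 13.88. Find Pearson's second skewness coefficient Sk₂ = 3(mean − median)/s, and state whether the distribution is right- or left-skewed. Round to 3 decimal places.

Sk₂ = 3(155.19 − 150.5) / 13.88 = 3 × 4.6900 / 13.88
    = 14.0700 / 13.88 ≈ 1.014
Sk₂ > 0 ⇒ mean > median ⇒ right-skewed (positive skew).

1.014, right-skewed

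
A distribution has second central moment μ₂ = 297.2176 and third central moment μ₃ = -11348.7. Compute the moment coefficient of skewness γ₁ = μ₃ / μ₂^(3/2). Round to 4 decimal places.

-2.2148

σ = √μ₂ = √297.2176 = 17.24000
σ³ = μ₂^(3/2) = 5124.03142
γ₁ = μ₃/σ³ = -11348.7 / 5124.03142 ≈ -2.2148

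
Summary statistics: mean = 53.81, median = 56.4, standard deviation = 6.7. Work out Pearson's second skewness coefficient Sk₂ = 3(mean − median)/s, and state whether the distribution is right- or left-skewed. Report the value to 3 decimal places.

-1.160, left-skewed

Sk₂ = 3(53.81 − 56.4) / 6.7 = 3 × -2.5900 / 6.7
    = -7.7700 / 6.7 ≈ -1.160
Sk₂ < 0 ⇒ mean < median ⇒ left-skewed (negative skew).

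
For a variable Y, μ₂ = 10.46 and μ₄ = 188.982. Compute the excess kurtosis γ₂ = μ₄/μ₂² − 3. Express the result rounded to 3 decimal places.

-1.273

μ₂² = 10.46² = 109.41160
μ₄/μ₂² = 188.982 / 109.41160 = 1.72726
γ₂ = 1.72726 − 3 ≈ -1.273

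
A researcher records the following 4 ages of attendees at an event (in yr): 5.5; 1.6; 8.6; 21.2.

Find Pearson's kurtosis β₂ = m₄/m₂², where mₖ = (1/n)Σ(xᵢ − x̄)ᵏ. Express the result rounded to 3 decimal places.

x̄ = 9.2250
Σ(xᵢ − x̄)² = 215.8075 ⇒ m₂ = 53.95187
Σ(xᵢ − x̄)⁴ = 24136.7571 ⇒ m₄ = 6034.18927
m₂² = 2910.80482
β₂ = m₄/m₂² = 6034.18927 / 2910.80482 ≈ 2.073

2.073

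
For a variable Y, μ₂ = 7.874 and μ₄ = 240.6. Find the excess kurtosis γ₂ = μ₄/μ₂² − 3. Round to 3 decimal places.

μ₂² = 7.874² = 61.99988
μ₄/μ₂² = 240.6 / 61.99988 = 3.88065
γ₂ = 3.88065 − 3 ≈ 0.881

0.881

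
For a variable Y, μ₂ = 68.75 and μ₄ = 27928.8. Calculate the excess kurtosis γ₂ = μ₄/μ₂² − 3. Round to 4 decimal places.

μ₂² = 68.75² = 4726.56250
μ₄/μ₂² = 27928.8 / 4726.56250 = 5.90890
γ₂ = 5.90890 − 3 ≈ 2.9089

2.9089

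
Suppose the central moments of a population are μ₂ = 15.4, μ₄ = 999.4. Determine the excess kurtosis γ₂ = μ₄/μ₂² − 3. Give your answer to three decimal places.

μ₂² = 15.4² = 237.16000
μ₄/μ₂² = 999.4 / 237.16000 = 4.21403
γ₂ = 4.21403 − 3 ≈ 1.214

1.214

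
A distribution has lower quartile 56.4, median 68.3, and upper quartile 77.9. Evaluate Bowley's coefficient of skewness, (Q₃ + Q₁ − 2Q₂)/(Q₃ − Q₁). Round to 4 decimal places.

numerator: Q₃ + Q₁ − 2Q₂ = 77.9 + 56.4 − 2×68.3 = -2.3000
denominator: Q₃ − Q₁ = 77.9 − 56.4 = 21.5000
Bowley skewness = -2.3000 / 21.5000 ≈ -0.1070

-0.1070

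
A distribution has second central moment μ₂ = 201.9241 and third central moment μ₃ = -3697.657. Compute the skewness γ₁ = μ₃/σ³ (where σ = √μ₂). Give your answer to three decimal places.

σ = √μ₂ = √201.9241 = 14.21000
σ³ = μ₂^(3/2) = 2869.34146
γ₁ = μ₃/σ³ = -3697.657 / 2869.34146 ≈ -1.289

-1.289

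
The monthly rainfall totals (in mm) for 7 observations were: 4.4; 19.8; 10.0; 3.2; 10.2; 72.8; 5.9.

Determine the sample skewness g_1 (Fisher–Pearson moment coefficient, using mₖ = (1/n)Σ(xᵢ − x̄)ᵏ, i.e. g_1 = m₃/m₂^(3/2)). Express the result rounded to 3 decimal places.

x̄ = (4.4 + 19.8 + 10.0 + 3.2 + 10.2 + 72.8 + 5.9) / 7 = 18.0429
deviations (xᵢ − x̄): -13.6429, 1.7571, -8.0429, -14.8429, -7.8429, 54.7571, -12.1429
Σ(xᵢ − x̄)² = 3681.5171 ⇒ m₂ = 3681.5171/7 = 525.93102
Σ(xᵢ − x̄)³ = 155583.7245 ⇒ m₃ = 155583.7245/7 = 22226.24636
m₂^(3/2) = 525.93102^(1.5) = 12061.27392
g_1 = m₃ / m₂^(3/2) = 22226.24636 / 12061.27392 ≈ 1.843

1.843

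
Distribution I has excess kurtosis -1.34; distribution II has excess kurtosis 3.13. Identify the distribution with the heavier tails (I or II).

II

Higher excess kurtosis ⇒ heavier tails relative to the normal distribution.
-1.34 vs 3.13: the larger is 3.13, so II has heavier tails. (II is leptokurtic — heavier-than-normal tails; the other is platykurtic.)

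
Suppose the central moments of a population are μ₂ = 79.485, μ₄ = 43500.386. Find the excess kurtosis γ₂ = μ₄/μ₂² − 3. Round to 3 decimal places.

μ₂² = 79.485² = 6317.86523
μ₄/μ₂² = 43500.386 / 6317.86523 = 6.88530
γ₂ = 6.88530 − 3 ≈ 3.885

3.885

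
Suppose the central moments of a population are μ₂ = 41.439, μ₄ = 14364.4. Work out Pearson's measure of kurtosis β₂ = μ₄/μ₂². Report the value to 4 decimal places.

μ₂² = 41.439² = 1717.19072
μ₄/μ₂² = 14364.4 / 1717.19072 = 8.36506
β₂ ≈ 8.3651

8.3651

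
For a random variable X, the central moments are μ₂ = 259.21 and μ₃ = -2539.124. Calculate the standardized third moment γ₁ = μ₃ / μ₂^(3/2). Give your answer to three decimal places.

σ = √μ₂ = √259.21 = 16.10000
σ³ = μ₂^(3/2) = 4173.28100
γ₁ = μ₃/σ³ = -2539.124 / 4173.28100 ≈ -0.608

-0.608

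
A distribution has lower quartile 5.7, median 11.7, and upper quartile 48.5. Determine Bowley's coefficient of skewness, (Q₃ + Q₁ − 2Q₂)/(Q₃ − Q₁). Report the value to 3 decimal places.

0.720

numerator: Q₃ + Q₁ − 2Q₂ = 48.5 + 5.7 − 2×11.7 = 30.8000
denominator: Q₃ − Q₁ = 48.5 − 5.7 = 42.8000
Bowley skewness = 30.8000 / 42.8000 ≈ 0.720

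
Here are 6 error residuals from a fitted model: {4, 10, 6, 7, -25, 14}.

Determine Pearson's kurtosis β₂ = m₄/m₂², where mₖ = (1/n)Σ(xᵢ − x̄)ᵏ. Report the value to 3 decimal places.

3.790

x̄ = 2.6667
Σ(xᵢ − x̄)² = 979.3333 ⇒ m₂ = 163.22222
Σ(xᵢ − x̄)⁴ = 605774.4444 ⇒ m₄ = 100962.40741
m₂² = 26641.49383
β₂ = m₄/m₂² = 100962.40741 / 26641.49383 ≈ 3.790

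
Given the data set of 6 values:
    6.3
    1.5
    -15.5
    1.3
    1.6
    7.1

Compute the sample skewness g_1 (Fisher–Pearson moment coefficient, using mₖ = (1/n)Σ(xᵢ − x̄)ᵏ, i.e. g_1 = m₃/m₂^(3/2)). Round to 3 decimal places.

x̄ = (6.3 + 1.5 - 15.5 + 1.3 + 1.6 + 7.1) / 6 = 0.3833
deviations (xᵢ − x̄): 5.9167, 1.1167, -15.8833, 0.9167, 1.2167, 6.7167
Σ(xᵢ − x̄)² = 335.9683 ⇒ m₂ = 335.9683/6 = 55.99472
Σ(xᵢ − x̄)³ = -3492.9506 ⇒ m₃ = -3492.9506/6 = -582.15843
m₂^(3/2) = 55.99472^(1.5) = 419.00639
g_1 = m₃ / m₂^(3/2) = -582.15843 / 419.00639 ≈ -1.389

-1.389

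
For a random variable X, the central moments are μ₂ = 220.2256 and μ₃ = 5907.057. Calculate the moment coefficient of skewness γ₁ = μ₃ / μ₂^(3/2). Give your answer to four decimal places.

1.8075

σ = √μ₂ = √220.2256 = 14.84000
σ³ = μ₂^(3/2) = 3268.14790
γ₁ = μ₃/σ³ = 5907.057 / 3268.14790 ≈ 1.8075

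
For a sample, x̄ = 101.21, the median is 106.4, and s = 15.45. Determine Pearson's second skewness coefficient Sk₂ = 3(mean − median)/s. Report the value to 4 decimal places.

-1.0078

Sk₂ = 3(101.21 − 106.4) / 15.45 = 3 × -5.1900 / 15.45
    = -15.5700 / 15.45 ≈ -1.0078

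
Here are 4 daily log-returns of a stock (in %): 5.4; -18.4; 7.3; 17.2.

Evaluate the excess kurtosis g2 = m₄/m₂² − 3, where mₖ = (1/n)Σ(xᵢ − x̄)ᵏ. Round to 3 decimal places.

x̄ = 2.8750
Σ(xᵢ − x̄)² = 683.7875 ⇒ m₂ = 170.94687
Σ(xᵢ − x̄)⁴ = 247403.3544 ⇒ m₄ = 61850.83860
m₂² = 29222.83407
g2 = m₄/m₂² − 3 = 2.11652 − 3 ≈ -0.883

-0.883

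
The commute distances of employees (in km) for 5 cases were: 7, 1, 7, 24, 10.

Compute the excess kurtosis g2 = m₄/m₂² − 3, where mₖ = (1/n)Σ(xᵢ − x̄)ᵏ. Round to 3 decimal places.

x̄ = 9.8000
Σ(xᵢ − x̄)² = 294.8000 ⇒ m₂ = 58.96000
Σ(xᵢ − x̄)⁴ = 46778.5760 ⇒ m₄ = 9355.71520
m₂² = 3476.28160
g2 = m₄/m₂² − 3 = 2.69130 − 3 ≈ -0.309

-0.309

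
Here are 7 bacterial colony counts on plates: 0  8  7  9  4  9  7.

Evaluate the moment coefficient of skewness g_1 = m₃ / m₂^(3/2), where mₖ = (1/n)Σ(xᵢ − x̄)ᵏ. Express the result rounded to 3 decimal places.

-1.124

x̄ = (0 + 8 + 7 + 9 + 4 + 9 + 7) / 7 = 6.2857
deviations (xᵢ − x̄): -6.2857, 1.7143, 0.7143, 2.7143, -2.2857, 2.7143, 0.7143
Σ(xᵢ − x̄)² = 63.4286 ⇒ m₂ = 63.4286/7 = 9.06122
Σ(xᵢ − x̄)³ = -214.5306 ⇒ m₃ = -214.5306/7 = -30.64723
m₂^(3/2) = 9.06122^(1.5) = 27.27598
g_1 = m₃ / m₂^(3/2) = -30.64723 / 27.27598 ≈ -1.124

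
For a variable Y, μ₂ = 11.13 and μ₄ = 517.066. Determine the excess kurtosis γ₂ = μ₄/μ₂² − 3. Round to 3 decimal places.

1.174

μ₂² = 11.13² = 123.87690
μ₄/μ₂² = 517.066 / 123.87690 = 4.17403
γ₂ = 4.17403 − 3 ≈ 1.174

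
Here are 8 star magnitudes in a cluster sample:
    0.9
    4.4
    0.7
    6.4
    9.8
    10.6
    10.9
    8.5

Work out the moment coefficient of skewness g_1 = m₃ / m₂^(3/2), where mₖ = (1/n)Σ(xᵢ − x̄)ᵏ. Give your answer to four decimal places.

x̄ = (0.9 + 4.4 + 0.7 + 6.4 + 9.8 + 10.6 + 10.9 + 8.5) / 8 = 6.5250
deviations (xᵢ − x̄): -5.6250, -2.1250, -5.8250, -0.1250, 3.2750, 4.0750, 4.3750, 1.9750
Σ(xᵢ − x̄)² = 120.4750 ⇒ m₂ = 120.4750/8 = 15.05938
Σ(xᵢ − x̄)³ = -190.9838 ⇒ m₃ = -190.9838/8 = -23.87297
m₂^(3/2) = 15.05938^(1.5) = 58.44003
g_1 = m₃ / m₂^(3/2) = -23.87297 / 58.44003 ≈ -0.4085

-0.4085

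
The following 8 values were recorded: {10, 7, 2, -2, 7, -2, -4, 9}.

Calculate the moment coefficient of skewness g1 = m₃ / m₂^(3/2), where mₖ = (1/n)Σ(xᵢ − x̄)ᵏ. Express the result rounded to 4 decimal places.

-0.1340

x̄ = (10 + 7 + 2 - 2 + 7 - 2 - 4 + 9) / 8 = 3.3750
deviations (xᵢ − x̄): 6.6250, 3.6250, -1.3750, -5.3750, 3.6250, -5.3750, -7.3750, 5.6250
Σ(xᵢ − x̄)² = 215.8750 ⇒ m₂ = 215.8750/8 = 26.98438
Σ(xᵢ − x̄)³ = -150.2813 ⇒ m₃ = -150.2813/8 = -18.78516
m₂^(3/2) = 26.98438^(1.5) = 140.17435
g1 = m₃ / m₂^(3/2) = -18.78516 / 140.17435 ≈ -0.1340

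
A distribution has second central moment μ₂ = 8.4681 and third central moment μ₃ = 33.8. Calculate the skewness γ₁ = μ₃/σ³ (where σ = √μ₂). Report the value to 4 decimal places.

σ = √μ₂ = √8.4681 = 2.91000
σ³ = μ₂^(3/2) = 24.64217
γ₁ = μ₃/σ³ = 33.8 / 24.64217 ≈ 1.3716

1.3716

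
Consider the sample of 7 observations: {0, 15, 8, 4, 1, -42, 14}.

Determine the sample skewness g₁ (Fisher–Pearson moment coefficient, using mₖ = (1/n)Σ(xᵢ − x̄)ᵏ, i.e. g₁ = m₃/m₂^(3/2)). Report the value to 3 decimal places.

-1.653

x̄ = (0 + 15 + 8 + 4 + 1 - 42 + 14) / 7 = 0.0000
deviations (xᵢ − x̄): 0.0000, 15.0000, 8.0000, 4.0000, 1.0000, -42.0000, 14.0000
Σ(xᵢ − x̄)² = 2266.0000 ⇒ m₂ = 2266.0000/7 = 323.71429
Σ(xᵢ − x̄)³ = -67392.0000 ⇒ m₃ = -67392.0000/7 = -9627.42857
m₂^(3/2) = 323.71429^(1.5) = 5824.28742
g₁ = m₃ / m₂^(3/2) = -9627.42857 / 5824.28742 ≈ -1.653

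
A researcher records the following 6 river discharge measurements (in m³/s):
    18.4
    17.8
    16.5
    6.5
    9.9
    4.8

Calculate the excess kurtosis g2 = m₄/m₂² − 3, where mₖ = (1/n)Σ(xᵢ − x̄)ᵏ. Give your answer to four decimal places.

-1.7234

x̄ = 12.3167
Σ(xᵢ − x̄)² = 180.7483 ⇒ m₂ = 30.12472
Σ(xᵢ − x̄)⁴ = 6950.8983 ⇒ m₄ = 1158.48305
m₂² = 907.49889
g2 = m₄/m₂² − 3 = 1.27657 − 3 ≈ -1.7234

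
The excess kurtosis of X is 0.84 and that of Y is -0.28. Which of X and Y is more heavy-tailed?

Higher excess kurtosis ⇒ heavier tails relative to the normal distribution.
0.84 vs -0.28: the larger is 0.84, so X has heavier tails. (X is leptokurtic — heavier-than-normal tails; the other is platykurtic.)

X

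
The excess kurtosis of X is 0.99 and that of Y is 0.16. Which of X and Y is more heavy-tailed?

X

Higher excess kurtosis ⇒ heavier tails relative to the normal distribution.
0.99 vs 0.16: the larger is 0.99, so X has heavier tails.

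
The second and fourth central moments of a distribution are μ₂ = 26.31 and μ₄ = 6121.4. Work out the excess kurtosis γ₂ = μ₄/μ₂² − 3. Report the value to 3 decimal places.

5.843

μ₂² = 26.31² = 692.21610
μ₄/μ₂² = 6121.4 / 692.21610 = 8.84319
γ₂ = 8.84319 − 3 ≈ 5.843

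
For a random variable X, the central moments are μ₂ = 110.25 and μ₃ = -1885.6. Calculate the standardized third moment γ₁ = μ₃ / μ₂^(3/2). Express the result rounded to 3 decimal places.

-1.629

σ = √μ₂ = √110.25 = 10.50000
σ³ = μ₂^(3/2) = 1157.62500
γ₁ = μ₃/σ³ = -1885.6 / 1157.62500 ≈ -1.629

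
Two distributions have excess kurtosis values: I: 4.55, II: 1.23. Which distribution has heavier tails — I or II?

Higher excess kurtosis ⇒ heavier tails relative to the normal distribution.
4.55 vs 1.23: the larger is 4.55, so I has heavier tails.

I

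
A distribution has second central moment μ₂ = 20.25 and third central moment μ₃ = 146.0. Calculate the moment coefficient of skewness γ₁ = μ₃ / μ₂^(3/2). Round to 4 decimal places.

σ = √μ₂ = √20.25 = 4.50000
σ³ = μ₂^(3/2) = 91.12500
γ₁ = μ₃/σ³ = 146.0 / 91.12500 ≈ 1.6022

1.6022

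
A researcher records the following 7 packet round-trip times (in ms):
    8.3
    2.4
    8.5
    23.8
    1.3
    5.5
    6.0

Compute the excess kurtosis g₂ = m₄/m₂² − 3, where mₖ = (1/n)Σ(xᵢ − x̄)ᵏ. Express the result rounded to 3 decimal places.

x̄ = 7.9714
Σ(xᵢ − x̄)² = 336.4743 ⇒ m₂ = 48.06776
Σ(xᵢ − x̄)⁴ = 65769.1250 ⇒ m₄ = 9395.58929
m₂² = 2310.50908
g₂ = m₄/m₂² − 3 = 4.06646 − 3 ≈ 1.066

1.066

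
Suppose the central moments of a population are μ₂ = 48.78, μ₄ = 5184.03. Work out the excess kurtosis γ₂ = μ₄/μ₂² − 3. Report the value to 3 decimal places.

μ₂² = 48.78² = 2379.48840
μ₄/μ₂² = 5184.03 / 2379.48840 = 2.17863
γ₂ = 2.17863 − 3 ≈ -0.821

-0.821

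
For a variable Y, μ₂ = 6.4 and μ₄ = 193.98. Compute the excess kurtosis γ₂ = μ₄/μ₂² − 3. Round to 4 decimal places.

μ₂² = 6.4² = 40.96000
μ₄/μ₂² = 193.98 / 40.96000 = 4.73584
γ₂ = 4.73584 − 3 ≈ 1.7358

1.7358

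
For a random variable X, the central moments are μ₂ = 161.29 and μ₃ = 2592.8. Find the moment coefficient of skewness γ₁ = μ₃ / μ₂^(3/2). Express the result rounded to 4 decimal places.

σ = √μ₂ = √161.29 = 12.70000
σ³ = μ₂^(3/2) = 2048.38300
γ₁ = μ₃/σ³ = 2592.8 / 2048.38300 ≈ 1.2658

1.2658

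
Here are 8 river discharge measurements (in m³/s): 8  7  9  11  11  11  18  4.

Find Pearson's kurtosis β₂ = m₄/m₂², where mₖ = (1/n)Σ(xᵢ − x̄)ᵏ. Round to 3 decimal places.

x̄ = 9.8750
Σ(xᵢ − x̄)² = 116.8750 ⇒ m₂ = 14.60938
Σ(xᵢ − x̄)⁴ = 5635.4629 ⇒ m₄ = 704.43286
m₂² = 213.43384
β₂ = m₄/m₂² = 704.43286 / 213.43384 ≈ 3.300

3.300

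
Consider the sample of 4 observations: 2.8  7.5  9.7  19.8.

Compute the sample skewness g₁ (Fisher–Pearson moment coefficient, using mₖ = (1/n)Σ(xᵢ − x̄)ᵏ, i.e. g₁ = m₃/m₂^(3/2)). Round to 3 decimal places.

x̄ = (2.8 + 7.5 + 9.7 + 19.8) / 4 = 9.9500
deviations (xᵢ − x̄): -7.1500, -2.4500, -0.2500, 9.8500
Σ(xᵢ − x̄)² = 154.2100 ⇒ m₂ = 154.2100/4 = 38.55250
Σ(xᵢ − x̄)³ = 575.4240 ⇒ m₃ = 575.4240/4 = 143.85600
m₂^(3/2) = 38.55250^(1.5) = 239.37502
g₁ = m₃ / m₂^(3/2) = 143.85600 / 239.37502 ≈ 0.601

0.601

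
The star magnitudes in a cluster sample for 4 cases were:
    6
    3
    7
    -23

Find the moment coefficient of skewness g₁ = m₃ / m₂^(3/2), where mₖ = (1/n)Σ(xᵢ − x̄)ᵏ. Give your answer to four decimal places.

-1.1068

x̄ = (6 + 3 + 7 - 23) / 4 = -1.7500
deviations (xᵢ − x̄): 7.7500, 4.7500, 8.7500, -21.2500
Σ(xᵢ − x̄)² = 610.7500 ⇒ m₂ = 610.7500/4 = 152.68750
Σ(xᵢ − x̄)³ = -8353.1250 ⇒ m₃ = -8353.1250/4 = -2088.28125
m₂^(3/2) = 152.68750^(1.5) = 1886.71033
g₁ = m₃ / m₂^(3/2) = -2088.28125 / 1886.71033 ≈ -1.1068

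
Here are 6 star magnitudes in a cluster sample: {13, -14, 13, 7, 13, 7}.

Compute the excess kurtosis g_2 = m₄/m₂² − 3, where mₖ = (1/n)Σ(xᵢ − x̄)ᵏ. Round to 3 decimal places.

x̄ = 6.5000
Σ(xᵢ − x̄)² = 547.5000 ⇒ m₂ = 91.25000
Σ(xᵢ − x̄)⁴ = 181965.3750 ⇒ m₄ = 30327.56250
m₂² = 8326.56250
g_2 = m₄/m₂² − 3 = 3.64227 − 3 ≈ 0.642

0.642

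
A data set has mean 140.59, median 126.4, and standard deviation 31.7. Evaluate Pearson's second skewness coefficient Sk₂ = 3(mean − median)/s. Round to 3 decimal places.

1.343

Sk₂ = 3(140.59 − 126.4) / 31.7 = 3 × 14.1900 / 31.7
    = 42.5700 / 31.7 ≈ 1.343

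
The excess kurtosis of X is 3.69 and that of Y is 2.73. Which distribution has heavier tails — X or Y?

X

Higher excess kurtosis ⇒ heavier tails relative to the normal distribution.
3.69 vs 2.73: the larger is 3.69, so X has heavier tails.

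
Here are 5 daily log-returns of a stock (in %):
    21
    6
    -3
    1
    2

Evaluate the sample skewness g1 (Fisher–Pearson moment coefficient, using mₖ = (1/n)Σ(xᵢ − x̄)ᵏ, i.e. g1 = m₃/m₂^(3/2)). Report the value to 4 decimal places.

1.0736

x̄ = (21 + 6 - 3 + 1 + 2) / 5 = 5.4000
deviations (xᵢ − x̄): 15.6000, 0.6000, -8.4000, -4.4000, -3.4000
Σ(xᵢ − x̄)² = 345.2000 ⇒ m₂ = 345.2000/5 = 69.04000
Σ(xᵢ − x̄)³ = 3079.4400 ⇒ m₃ = 3079.4400/5 = 615.88800
m₂^(3/2) = 69.04000^(1.5) = 573.65552
g1 = m₃ / m₂^(3/2) = 615.88800 / 573.65552 ≈ 1.0736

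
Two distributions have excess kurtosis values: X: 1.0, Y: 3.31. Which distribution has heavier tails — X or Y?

Y

Higher excess kurtosis ⇒ heavier tails relative to the normal distribution.
1.0 vs 3.31: the larger is 3.31, so Y has heavier tails.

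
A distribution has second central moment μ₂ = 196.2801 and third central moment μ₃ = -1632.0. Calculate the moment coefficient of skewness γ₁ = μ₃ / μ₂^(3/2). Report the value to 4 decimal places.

σ = √μ₂ = √196.2801 = 14.01000
σ³ = μ₂^(3/2) = 2749.88420
γ₁ = μ₃/σ³ = -1632.0 / 2749.88420 ≈ -0.5935

-0.5935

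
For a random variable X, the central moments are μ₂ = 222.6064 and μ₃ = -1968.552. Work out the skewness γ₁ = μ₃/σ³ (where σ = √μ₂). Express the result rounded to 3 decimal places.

σ = √μ₂ = √222.6064 = 14.92000
σ³ = μ₂^(3/2) = 3321.28749
γ₁ = μ₃/σ³ = -1968.552 / 3321.28749 ≈ -0.593

-0.593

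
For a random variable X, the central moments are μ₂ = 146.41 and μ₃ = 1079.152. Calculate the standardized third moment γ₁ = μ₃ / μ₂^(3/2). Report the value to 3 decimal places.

0.609

σ = √μ₂ = √146.41 = 12.10000
σ³ = μ₂^(3/2) = 1771.56100
γ₁ = μ₃/σ³ = 1079.152 / 1771.56100 ≈ 0.609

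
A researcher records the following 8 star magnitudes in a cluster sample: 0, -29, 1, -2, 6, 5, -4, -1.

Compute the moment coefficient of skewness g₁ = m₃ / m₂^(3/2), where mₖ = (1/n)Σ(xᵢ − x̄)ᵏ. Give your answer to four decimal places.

x̄ = (0 - 29 + 1 - 2 + 6 + 5 - 4 - 1) / 8 = -3.0000
deviations (xᵢ − x̄): 3.0000, -26.0000, 4.0000, 1.0000, 9.0000, 8.0000, -1.0000, 2.0000
Σ(xᵢ − x̄)² = 852.0000 ⇒ m₂ = 852.0000/8 = 106.50000
Σ(xᵢ − x̄)³ = -16236.0000 ⇒ m₃ = -16236.0000/8 = -2029.50000
m₂^(3/2) = 106.50000^(1.5) = 1099.06762
g₁ = m₃ / m₂^(3/2) = -2029.50000 / 1099.06762 ≈ -1.8466

-1.8466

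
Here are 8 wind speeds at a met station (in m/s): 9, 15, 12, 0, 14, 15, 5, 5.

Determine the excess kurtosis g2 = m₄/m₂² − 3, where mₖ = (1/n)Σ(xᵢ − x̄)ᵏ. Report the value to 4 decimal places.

-1.1521

x̄ = 9.3750
Σ(xᵢ − x̄)² = 217.8750 ⇒ m₂ = 27.23438
Σ(xᵢ − x̄)⁴ = 10964.8066 ⇒ m₄ = 1370.60083
m₂² = 741.71118
g2 = m₄/m₂² − 3 = 1.84789 − 3 ≈ -1.1521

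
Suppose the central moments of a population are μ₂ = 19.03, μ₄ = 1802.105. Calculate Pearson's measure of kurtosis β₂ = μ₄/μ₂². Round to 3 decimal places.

4.976

μ₂² = 19.03² = 362.14090
μ₄/μ₂² = 1802.105 / 362.14090 = 4.97625
β₂ ≈ 4.976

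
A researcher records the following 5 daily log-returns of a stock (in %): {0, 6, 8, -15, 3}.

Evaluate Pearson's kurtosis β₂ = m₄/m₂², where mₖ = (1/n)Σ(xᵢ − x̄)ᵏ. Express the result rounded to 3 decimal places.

x̄ = 0.4000
Σ(xᵢ − x̄)² = 333.2000 ⇒ m₂ = 66.64000
Σ(xᵢ − x̄)⁴ = 60610.2560 ⇒ m₄ = 12122.05120
m₂² = 4440.88960
β₂ = m₄/m₂² = 12122.05120 / 4440.88960 ≈ 2.730

2.730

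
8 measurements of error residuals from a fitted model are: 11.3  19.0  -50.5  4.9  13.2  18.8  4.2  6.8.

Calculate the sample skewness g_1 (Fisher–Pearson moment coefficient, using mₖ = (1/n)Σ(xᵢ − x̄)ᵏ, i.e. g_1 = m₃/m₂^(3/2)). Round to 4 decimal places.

-1.9763

x̄ = (11.3 + 19.0 - 50.5 + 4.9 + 13.2 + 18.8 + 4.2 + 6.8) / 8 = 3.4625
deviations (xᵢ − x̄): 7.8375, 15.5375, -53.9625, 1.4375, 9.7375, 15.3375, 0.7375, 3.3375
Σ(xᵢ − x̄)² = 3558.5988 ⇒ m₂ = 3558.5988/8 = 444.82484
Σ(xᵢ − x̄)³ = -148331.9562 ⇒ m₃ = -148331.9562/8 = -18541.49453
m₂^(3/2) = 444.82484^(1.5) = 9381.74344
g_1 = m₃ / m₂^(3/2) = -18541.49453 / 9381.74344 ≈ -1.9763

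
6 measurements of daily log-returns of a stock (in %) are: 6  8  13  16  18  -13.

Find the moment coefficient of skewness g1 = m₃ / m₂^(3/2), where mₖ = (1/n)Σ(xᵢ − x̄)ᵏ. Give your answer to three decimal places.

x̄ = (6 + 8 + 13 + 16 + 18 - 13) / 6 = 8.0000
deviations (xᵢ − x̄): -2.0000, 0.0000, 5.0000, 8.0000, 10.0000, -21.0000
Σ(xᵢ − x̄)² = 634.0000 ⇒ m₂ = 634.0000/6 = 105.66667
Σ(xᵢ − x̄)³ = -7632.0000 ⇒ m₃ = -7632.0000/6 = -1272.00000
m₂^(3/2) = 105.66667^(1.5) = 1086.19303
g1 = m₃ / m₂^(3/2) = -1272.00000 / 1086.19303 ≈ -1.171

-1.171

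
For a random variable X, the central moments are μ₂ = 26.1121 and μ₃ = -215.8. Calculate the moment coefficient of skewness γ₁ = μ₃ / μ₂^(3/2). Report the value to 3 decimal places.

σ = √μ₂ = √26.1121 = 5.11000
σ³ = μ₂^(3/2) = 133.43283
γ₁ = μ₃/σ³ = -215.8 / 133.43283 ≈ -1.617

-1.617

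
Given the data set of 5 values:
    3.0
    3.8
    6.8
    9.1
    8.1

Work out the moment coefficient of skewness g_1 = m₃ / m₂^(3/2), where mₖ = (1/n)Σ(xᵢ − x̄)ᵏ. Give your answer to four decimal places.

-0.1735

x̄ = (3.0 + 3.8 + 6.8 + 9.1 + 8.1) / 5 = 6.1600
deviations (xᵢ − x̄): -3.1600, -2.3600, 0.6400, 2.9400, 1.9400
Σ(xᵢ − x̄)² = 28.3720 ⇒ m₂ = 28.3720/5 = 5.67440
Σ(xᵢ − x̄)³ = -11.7230 ⇒ m₃ = -11.7230/5 = -2.34461
m₂^(3/2) = 5.67440^(1.5) = 13.51699
g_1 = m₃ / m₂^(3/2) = -2.34461 / 13.51699 ≈ -0.1735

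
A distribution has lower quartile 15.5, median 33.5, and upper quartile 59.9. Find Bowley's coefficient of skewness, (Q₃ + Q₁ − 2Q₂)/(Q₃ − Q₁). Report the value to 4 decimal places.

numerator: Q₃ + Q₁ − 2Q₂ = 59.9 + 15.5 − 2×33.5 = 8.4000
denominator: Q₃ − Q₁ = 59.9 − 15.5 = 44.4000
Bowley skewness = 8.4000 / 44.4000 ≈ 0.1892

0.1892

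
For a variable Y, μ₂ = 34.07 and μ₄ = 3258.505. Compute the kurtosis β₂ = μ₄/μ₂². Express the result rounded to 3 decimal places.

μ₂² = 34.07² = 1160.76490
μ₄/μ₂² = 3258.505 / 1160.76490 = 2.80720
β₂ ≈ 2.807

2.807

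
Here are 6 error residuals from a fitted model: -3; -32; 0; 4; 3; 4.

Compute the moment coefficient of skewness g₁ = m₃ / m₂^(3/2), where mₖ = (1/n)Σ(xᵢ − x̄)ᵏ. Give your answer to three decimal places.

-1.643

x̄ = (-3 - 32 + 0 + 4 + 3 + 4) / 6 = -4.0000
deviations (xᵢ − x̄): 1.0000, -28.0000, 4.0000, 8.0000, 7.0000, 8.0000
Σ(xᵢ − x̄)² = 978.0000 ⇒ m₂ = 978.0000/6 = 163.00000
Σ(xᵢ − x̄)³ = -20520.0000 ⇒ m₃ = -20520.0000/6 = -3420.00000
m₂^(3/2) = 163.00000^(1.5) = 2081.04469
g₁ = m₃ / m₂^(3/2) = -3420.00000 / 2081.04469 ≈ -1.643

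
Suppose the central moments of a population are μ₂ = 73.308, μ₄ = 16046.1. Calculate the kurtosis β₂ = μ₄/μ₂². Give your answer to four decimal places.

2.9858

μ₂² = 73.308² = 5374.06286
μ₄/μ₂² = 16046.1 / 5374.06286 = 2.98584
β₂ ≈ 2.9858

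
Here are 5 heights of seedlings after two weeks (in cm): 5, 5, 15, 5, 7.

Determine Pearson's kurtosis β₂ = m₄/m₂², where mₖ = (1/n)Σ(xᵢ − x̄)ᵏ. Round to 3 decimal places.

3.038

x̄ = 7.4000
Σ(xᵢ − x̄)² = 75.2000 ⇒ m₂ = 15.04000
Σ(xᵢ − x̄)⁴ = 3435.7760 ⇒ m₄ = 687.15520
m₂² = 226.20160
β₂ = m₄/m₂² = 687.15520 / 226.20160 ≈ 3.038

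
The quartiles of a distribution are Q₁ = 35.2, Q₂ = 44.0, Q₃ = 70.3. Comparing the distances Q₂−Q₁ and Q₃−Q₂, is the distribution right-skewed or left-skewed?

Q₂ − Q₁ = 8.8;  Q₃ − Q₂ = 26.3
Q₃ − Q₂ > Q₂ − Q₁ ⇒ the upper half is more spread out ⇒ right-skewed.

right-skewed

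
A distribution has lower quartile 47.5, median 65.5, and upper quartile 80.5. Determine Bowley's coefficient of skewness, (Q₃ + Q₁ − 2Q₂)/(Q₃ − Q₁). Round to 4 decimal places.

-0.0909

numerator: Q₃ + Q₁ − 2Q₂ = 80.5 + 47.5 − 2×65.5 = -3.0000
denominator: Q₃ − Q₁ = 80.5 − 47.5 = 33.0000
Bowley skewness = -3.0000 / 33.0000 ≈ -0.0909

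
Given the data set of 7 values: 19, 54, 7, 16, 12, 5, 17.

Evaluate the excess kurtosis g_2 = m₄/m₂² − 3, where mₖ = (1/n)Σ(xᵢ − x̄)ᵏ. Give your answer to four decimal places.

x̄ = 18.5714
Σ(xᵢ − x̄)² = 1625.7143 ⇒ m₂ = 232.24490
Σ(xᵢ − x̄)⁴ = 1629253.0262 ⇒ m₄ = 232750.43232
m₂² = 53937.69263
g_2 = m₄/m₂² − 3 = 4.31517 − 3 ≈ 1.3152

1.3152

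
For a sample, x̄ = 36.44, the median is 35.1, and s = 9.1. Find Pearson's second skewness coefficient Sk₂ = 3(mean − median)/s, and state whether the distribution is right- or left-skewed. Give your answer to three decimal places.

0.442, right-skewed

Sk₂ = 3(36.44 − 35.1) / 9.1 = 3 × 1.3400 / 9.1
    = 4.0200 / 9.1 ≈ 0.442
Sk₂ > 0 ⇒ mean > median ⇒ right-skewed (positive skew).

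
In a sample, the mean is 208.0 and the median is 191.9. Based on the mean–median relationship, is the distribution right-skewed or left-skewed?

right-skewed

mean − median = 208.0 − 191.9 = 16.1
mean > median ⇒ the longer tail is on the right ⇒ right-skewed (positively skewed).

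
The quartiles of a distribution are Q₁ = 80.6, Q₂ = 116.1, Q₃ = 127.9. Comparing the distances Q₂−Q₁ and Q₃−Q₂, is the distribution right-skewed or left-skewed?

left-skewed

Q₂ − Q₁ = 35.5;  Q₃ − Q₂ = 11.8
Q₂ − Q₁ > Q₃ − Q₂ ⇒ the lower half is more spread out ⇒ left-skewed.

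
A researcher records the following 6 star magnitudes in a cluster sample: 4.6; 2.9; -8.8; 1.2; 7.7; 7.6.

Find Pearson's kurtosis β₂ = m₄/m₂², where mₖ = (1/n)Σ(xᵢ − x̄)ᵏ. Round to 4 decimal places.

x̄ = 2.5333
Σ(xᵢ − x̄)² = 186.9933 ⇒ m₂ = 31.16556
Σ(xᵢ − x̄)⁴ = 17890.9956 ⇒ m₄ = 2981.83260
m₂² = 971.29185
β₂ = m₄/m₂² = 2981.83260 / 971.29185 ≈ 3.0700

3.0700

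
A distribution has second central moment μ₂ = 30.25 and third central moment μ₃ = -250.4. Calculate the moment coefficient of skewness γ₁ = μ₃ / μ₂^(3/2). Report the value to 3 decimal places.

σ = √μ₂ = √30.25 = 5.50000
σ³ = μ₂^(3/2) = 166.37500
γ₁ = μ₃/σ³ = -250.4 / 166.37500 ≈ -1.505

-1.505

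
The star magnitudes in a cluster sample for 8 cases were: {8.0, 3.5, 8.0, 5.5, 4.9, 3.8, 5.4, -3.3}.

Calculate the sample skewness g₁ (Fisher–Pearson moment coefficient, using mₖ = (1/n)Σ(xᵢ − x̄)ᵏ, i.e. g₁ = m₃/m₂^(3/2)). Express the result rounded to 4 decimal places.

-1.2903

x̄ = (8.0 + 3.5 + 8.0 + 5.5 + 4.9 + 3.8 + 5.4 - 3.3) / 8 = 4.4750
deviations (xᵢ − x̄): 3.5250, -0.9750, 3.5250, 1.0250, 0.4250, -0.6750, 0.9250, -7.7750
Σ(xᵢ − x̄)² = 88.7950 ⇒ m₂ = 88.7950/8 = 11.09938
Σ(xᵢ − x̄)³ = -381.6922 ⇒ m₃ = -381.6922/8 = -47.71153
m₂^(3/2) = 11.09938^(1.5) = 36.97837
g₁ = m₃ / m₂^(3/2) = -47.71153 / 36.97837 ≈ -1.2903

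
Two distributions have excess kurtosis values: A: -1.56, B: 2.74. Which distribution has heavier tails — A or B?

B

Higher excess kurtosis ⇒ heavier tails relative to the normal distribution.
-1.56 vs 2.74: the larger is 2.74, so B has heavier tails. (B is leptokurtic — heavier-than-normal tails; the other is platykurtic.)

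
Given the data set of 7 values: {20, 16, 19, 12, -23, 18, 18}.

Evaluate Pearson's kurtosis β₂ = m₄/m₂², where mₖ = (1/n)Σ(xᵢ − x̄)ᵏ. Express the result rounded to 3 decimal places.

x̄ = 11.4286
Σ(xᵢ − x̄)² = 1423.7143 ⇒ m₂ = 203.38776
Σ(xᵢ − x̄)⁴ = 1417849.5569 ⇒ m₄ = 202549.93669
m₂² = 41366.57893
β₂ = m₄/m₂² = 202549.93669 / 41366.57893 ≈ 4.896

4.896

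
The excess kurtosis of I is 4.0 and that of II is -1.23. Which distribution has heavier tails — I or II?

I

Higher excess kurtosis ⇒ heavier tails relative to the normal distribution.
4.0 vs -1.23: the larger is 4.0, so I has heavier tails. (I is leptokurtic — heavier-than-normal tails; the other is platykurtic.)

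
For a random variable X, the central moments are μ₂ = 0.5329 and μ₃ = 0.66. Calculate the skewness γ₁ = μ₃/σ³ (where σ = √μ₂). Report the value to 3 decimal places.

1.697

σ = √μ₂ = √0.5329 = 0.73000
σ³ = μ₂^(3/2) = 0.38902
γ₁ = μ₃/σ³ = 0.66 / 0.38902 ≈ 1.697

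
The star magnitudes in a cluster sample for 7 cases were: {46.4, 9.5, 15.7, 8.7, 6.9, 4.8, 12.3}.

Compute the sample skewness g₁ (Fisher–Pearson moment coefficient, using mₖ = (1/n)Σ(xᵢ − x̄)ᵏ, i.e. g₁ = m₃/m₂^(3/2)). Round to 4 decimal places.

1.7900

x̄ = (46.4 + 9.5 + 15.7 + 8.7 + 6.9 + 4.8 + 12.3) / 7 = 14.9000
deviations (xᵢ − x̄): 31.5000, -5.4000, 0.8000, -6.2000, -8.0000, -10.1000, -2.6000
Σ(xᵢ − x̄)² = 1233.2600 ⇒ m₂ = 1233.2600/7 = 176.18000
Σ(xᵢ − x̄)³ = 29300.7180 ⇒ m₃ = 29300.7180/7 = 4185.81686
m₂^(3/2) = 176.18000^(1.5) = 2338.48672
g₁ = m₃ / m₂^(3/2) = 4185.81686 / 2338.48672 ≈ 1.7900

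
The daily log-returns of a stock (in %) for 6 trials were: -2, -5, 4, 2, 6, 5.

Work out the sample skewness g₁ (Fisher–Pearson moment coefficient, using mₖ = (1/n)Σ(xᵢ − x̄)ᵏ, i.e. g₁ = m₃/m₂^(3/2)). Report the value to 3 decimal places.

-0.583

x̄ = (-2 - 5 + 4 + 2 + 6 + 5) / 6 = 1.6667
deviations (xᵢ − x̄): -3.6667, -6.6667, 2.3333, 0.3333, 4.3333, 3.3333
Σ(xᵢ − x̄)² = 93.3333 ⇒ m₂ = 93.3333/6 = 15.55556
Σ(xᵢ − x̄)³ = -214.4444 ⇒ m₃ = -214.4444/6 = -35.74074
m₂^(3/2) = 15.55556^(1.5) = 61.35194
g₁ = m₃ / m₂^(3/2) = -35.74074 / 61.35194 ≈ -0.583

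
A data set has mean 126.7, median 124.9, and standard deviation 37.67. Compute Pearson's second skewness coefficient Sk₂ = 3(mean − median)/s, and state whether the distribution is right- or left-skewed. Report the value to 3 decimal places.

Sk₂ = 3(126.7 − 124.9) / 37.67 = 3 × 1.8000 / 37.67
    = 5.4000 / 37.67 ≈ 0.143
Sk₂ > 0 ⇒ mean > median ⇒ right-skewed (positive skew).

0.143, right-skewed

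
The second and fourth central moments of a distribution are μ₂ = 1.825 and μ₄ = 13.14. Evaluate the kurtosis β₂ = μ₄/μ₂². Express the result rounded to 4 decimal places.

μ₂² = 1.825² = 3.33063
μ₄/μ₂² = 13.14 / 3.33063 = 3.94521
β₂ ≈ 3.9452

3.9452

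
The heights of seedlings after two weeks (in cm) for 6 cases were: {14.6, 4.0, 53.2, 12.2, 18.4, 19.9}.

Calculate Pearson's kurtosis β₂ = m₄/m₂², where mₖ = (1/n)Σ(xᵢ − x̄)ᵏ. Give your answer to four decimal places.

3.5317

x̄ = 20.3833
Σ(xᵢ − x̄)² = 1449.9283 ⇒ m₂ = 241.65472
Σ(xᵢ − x̄)⁴ = 1237450.6670 ⇒ m₄ = 206241.77783
m₂² = 58397.00477
β₂ = m₄/m₂² = 206241.77783 / 58397.00477 ≈ 3.5317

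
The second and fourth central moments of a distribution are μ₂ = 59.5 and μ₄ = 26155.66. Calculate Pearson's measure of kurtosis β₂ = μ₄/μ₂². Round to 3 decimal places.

7.388

μ₂² = 59.5² = 3540.25000
μ₄/μ₂² = 26155.66 / 3540.25000 = 7.38808
β₂ ≈ 7.388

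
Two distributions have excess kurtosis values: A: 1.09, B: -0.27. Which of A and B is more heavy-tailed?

A

Higher excess kurtosis ⇒ heavier tails relative to the normal distribution.
1.09 vs -0.27: the larger is 1.09, so A has heavier tails. (A is leptokurtic — heavier-than-normal tails; the other is platykurtic.)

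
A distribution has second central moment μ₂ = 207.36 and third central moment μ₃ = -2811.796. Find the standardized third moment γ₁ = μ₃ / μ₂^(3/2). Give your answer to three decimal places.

σ = √μ₂ = √207.36 = 14.40000
σ³ = μ₂^(3/2) = 2985.98400
γ₁ = μ₃/σ³ = -2811.796 / 2985.98400 ≈ -0.942

-0.942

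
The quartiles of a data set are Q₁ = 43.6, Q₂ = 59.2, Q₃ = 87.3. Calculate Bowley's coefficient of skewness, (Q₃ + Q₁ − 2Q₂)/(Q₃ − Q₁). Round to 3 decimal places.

numerator: Q₃ + Q₁ − 2Q₂ = 87.3 + 43.6 − 2×59.2 = 12.5000
denominator: Q₃ − Q₁ = 87.3 − 43.6 = 43.7000
Bowley skewness = 12.5000 / 43.7000 ≈ 0.286

0.286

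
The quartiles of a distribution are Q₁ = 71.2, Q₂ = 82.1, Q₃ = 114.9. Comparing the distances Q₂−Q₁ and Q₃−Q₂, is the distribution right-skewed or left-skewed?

right-skewed

Q₂ − Q₁ = 10.9;  Q₃ − Q₂ = 32.8
Q₃ − Q₂ > Q₂ − Q₁ ⇒ the upper half is more spread out ⇒ right-skewed.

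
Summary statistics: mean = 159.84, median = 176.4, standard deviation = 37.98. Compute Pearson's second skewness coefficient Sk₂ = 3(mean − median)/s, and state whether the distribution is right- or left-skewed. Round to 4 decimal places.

Sk₂ = 3(159.84 − 176.4) / 37.98 = 3 × -16.5600 / 37.98
    = -49.6800 / 37.98 ≈ -1.3081
Sk₂ < 0 ⇒ mean < median ⇒ left-skewed (negative skew).

-1.3081, left-skewed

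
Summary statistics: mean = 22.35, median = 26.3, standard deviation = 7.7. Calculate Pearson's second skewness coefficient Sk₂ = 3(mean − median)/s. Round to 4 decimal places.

-1.5390

Sk₂ = 3(22.35 − 26.3) / 7.7 = 3 × -3.9500 / 7.7
    = -11.8500 / 7.7 ≈ -1.5390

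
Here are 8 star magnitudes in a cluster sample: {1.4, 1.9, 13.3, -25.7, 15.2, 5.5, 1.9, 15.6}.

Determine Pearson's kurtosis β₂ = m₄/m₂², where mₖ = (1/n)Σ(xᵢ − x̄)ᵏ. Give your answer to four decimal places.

x̄ = 3.6375
Σ(xᵢ − x̄)² = 1245.3587 ⇒ m₂ = 155.66984
Σ(xᵢ − x̄)⁴ = 787908.9419 ⇒ m₄ = 98488.61774
m₂² = 24233.10025
β₂ = m₄/m₂² = 98488.61774 / 24233.10025 ≈ 4.0642

4.0642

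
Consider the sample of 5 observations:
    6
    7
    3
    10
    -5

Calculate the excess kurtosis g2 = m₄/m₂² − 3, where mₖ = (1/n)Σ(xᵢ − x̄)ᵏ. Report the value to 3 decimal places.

-0.554

x̄ = 4.2000
Σ(xᵢ − x̄)² = 130.8000 ⇒ m₂ = 26.16000
Σ(xᵢ − x̄)⁴ = 8369.6160 ⇒ m₄ = 1673.92320
m₂² = 684.34560
g2 = m₄/m₂² − 3 = 2.44602 − 3 ≈ -0.554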